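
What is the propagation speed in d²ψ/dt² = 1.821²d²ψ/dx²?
Speed = 1.821. Information travels along characteristics x = x₀ ± 1.821t.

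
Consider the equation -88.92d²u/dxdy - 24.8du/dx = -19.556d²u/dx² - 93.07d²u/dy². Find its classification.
Rewriting in standard form: 19.556d²u/dx² - 88.92d²u/dxdy + 93.07d²u/dy² - 24.8du/dx = 0. Hyperbolic. (A = 19.556, B = -88.92, C = 93.07 gives B² - 4AC = 626.45872.)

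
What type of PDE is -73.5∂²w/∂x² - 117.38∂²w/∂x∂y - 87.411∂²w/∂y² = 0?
With A = -73.5, B = -117.38, C = -87.411, the discriminant is -11920.7696. This is an elliptic PDE.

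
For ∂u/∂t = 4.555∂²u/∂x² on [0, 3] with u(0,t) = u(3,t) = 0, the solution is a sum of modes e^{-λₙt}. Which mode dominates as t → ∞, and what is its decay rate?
Eigenvalues: λₙ = 4.555n²π²/3².
First three modes:
  n=1: λ₁ = 4.555π²/3² ≈ 4.995
  n=2: λ₂ = 18.22π²/3² ≈ 19.98 (4× faster decay)
  n=3: λ₃ = 40.995π²/3² ≈ 44.956 (9× faster decay)
As t → ∞, higher modes decay exponentially faster. The n=1 mode dominates: u ~ c₁ sin(πx/3) e^{-λ₁t}.
Decay rate: λ₁ = 4.555π²/3² ≈ 4.995.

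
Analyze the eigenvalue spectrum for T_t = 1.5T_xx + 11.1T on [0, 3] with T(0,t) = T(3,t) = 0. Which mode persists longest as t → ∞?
Eigenvalues: λₙ = 1.5n²π²/3² - 11.1.
First three modes:
  n=1: λ₁ = 1.5π²/3² - 11.1 ≈ -9.455
  n=2: λ₂ = 6π²/3² - 11.1 ≈ -4.52
  n=3: λ₃ = 13.5π²/3² - 11.1 ≈ 3.704
Since 1.5π²/3² ≈ 1.645 < 11.1, λ₁ < 0.
The n=1 mode grows fastest (−λₙ is largest for n=1) → dominates.
Asymptotic: T ~ c₁ sin(πx/3) e^{9.455t} (exponential growth at rate −λ₁ ≈ 9.455).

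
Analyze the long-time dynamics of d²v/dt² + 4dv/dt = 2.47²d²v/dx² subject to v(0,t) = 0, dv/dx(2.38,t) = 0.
Long-time behavior: v → 0. Damping (γ=4) dissipates energy; oscillations decay exponentially.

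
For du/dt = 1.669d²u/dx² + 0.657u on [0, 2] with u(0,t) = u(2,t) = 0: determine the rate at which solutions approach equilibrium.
Eigenvalues: λₙ = 1.669n²π²/2² - 0.657.
First three modes:
  n=1: λ₁ = 1.669π²/2² - 0.657 ≈ 3.461
  n=2: λ₂ = 6.676π²/2² - 0.657 ≈ 15.815
  n=3: λ₃ = 15.021π²/2² - 0.657 ≈ 36.406
Since 1.669π²/2² ≈ 4.118 > 0.657, all λₙ > 0.
The n=1 mode decays slowest → dominates as t → ∞.
Asymptotic: u ~ c₁ sin(πx/2) e^{-λ₁t} with decay rate λ₁ ≈ 3.461.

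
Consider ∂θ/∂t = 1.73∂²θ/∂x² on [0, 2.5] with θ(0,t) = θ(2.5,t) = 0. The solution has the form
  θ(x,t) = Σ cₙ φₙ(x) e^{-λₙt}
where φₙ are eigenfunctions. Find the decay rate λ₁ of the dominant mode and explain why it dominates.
Eigenvalues: λₙ = 1.73n²π²/2.5².
First three modes:
  n=1: λ₁ = 1.73π²/2.5² ≈ 2.732
  n=2: λ₂ = 6.92π²/2.5² ≈ 10.928 (4× faster decay)
  n=3: λ₃ = 15.57π²/2.5² ≈ 24.587 (9× faster decay)
As t → ∞, higher modes decay exponentially faster. The n=1 mode dominates: θ ~ c₁ sin(πx/2.5) e^{-λ₁t}.
Decay rate: λ₁ = 1.73π²/2.5² ≈ 2.732.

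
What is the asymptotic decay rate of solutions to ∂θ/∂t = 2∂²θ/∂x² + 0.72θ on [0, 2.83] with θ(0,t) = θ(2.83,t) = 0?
Eigenvalues: λₙ = 2n²π²/2.83² - 0.72.
First three modes:
  n=1: λ₁ = 2π²/2.83² - 0.72 ≈ 1.745
  n=2: λ₂ = 8π²/2.83² - 0.72 ≈ 9.139
  n=3: λ₃ = 18π²/2.83² - 0.72 ≈ 21.462
Since 2π²/2.83² ≈ 2.465 > 0.72, all λₙ > 0.
The n=1 mode decays slowest → dominates as t → ∞.
Asymptotic: θ ~ c₁ sin(πx/2.83) e^{-λ₁t} with decay rate λ₁ ≈ 1.745.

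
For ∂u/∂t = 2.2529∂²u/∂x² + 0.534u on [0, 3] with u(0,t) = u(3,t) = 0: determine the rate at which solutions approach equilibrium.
Eigenvalues: λₙ = 2.2529n²π²/3² - 0.534.
First three modes:
  n=1: λ₁ = 2.2529π²/3² - 0.534 ≈ 1.937
  n=2: λ₂ = 9.0116π²/3² - 0.534 ≈ 9.348
  n=3: λ₃ = 20.2761π²/3² - 0.534 ≈ 21.701
Since 2.2529π²/3² ≈ 2.471 > 0.534, all λₙ > 0.
The n=1 mode decays slowest → dominates as t → ∞.
Asymptotic: u ~ c₁ sin(πx/3) e^{-λ₁t} with decay rate λ₁ ≈ 1.937.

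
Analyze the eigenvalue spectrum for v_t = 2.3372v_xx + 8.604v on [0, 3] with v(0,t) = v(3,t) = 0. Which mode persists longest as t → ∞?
Eigenvalues: λₙ = 2.3372n²π²/3² - 8.604.
First three modes:
  n=1: λ₁ = 2.3372π²/3² - 8.604 ≈ -6.041
  n=2: λ₂ = 9.3488π²/3² - 8.604 ≈ 1.648
  n=3: λ₃ = 21.0348π²/3² - 8.604 ≈ 14.463
Since 2.3372π²/3² ≈ 2.563 < 8.604, λ₁ < 0.
The n=1 mode grows fastest (−λₙ is largest for n=1) → dominates.
Asymptotic: v ~ c₁ sin(πx/3) e^{6.041t} (exponential growth at rate −λ₁ ≈ 6.041).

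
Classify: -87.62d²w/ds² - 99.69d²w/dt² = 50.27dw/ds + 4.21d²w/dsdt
Rewriting in standard form: -87.62d²w/ds² - 4.21d²w/dsdt - 99.69d²w/dt² - 50.27dw/ds = 0. Elliptic (discriminant = -34921.6271).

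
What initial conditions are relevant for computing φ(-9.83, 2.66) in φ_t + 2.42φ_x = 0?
A single point: x = -16.2672. The characteristic through (-9.83, 2.66) is x - 2.42t = const, so x = -9.83 - 2.42·2.66 = -16.2672.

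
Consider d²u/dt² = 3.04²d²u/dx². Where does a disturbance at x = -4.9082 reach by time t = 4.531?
Domain of influence: [-18.68244, 8.86604]. Data at x = -4.9082 spreads outward at speed 3.04.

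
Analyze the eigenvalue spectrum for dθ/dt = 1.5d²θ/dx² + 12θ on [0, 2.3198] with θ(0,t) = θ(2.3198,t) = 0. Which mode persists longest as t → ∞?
Eigenvalues: λₙ = 1.5n²π²/2.3198² - 12.
First three modes:
  n=1: λ₁ = 1.5π²/2.3198² - 12 ≈ -9.249
  n=2: λ₂ = 6π²/2.3198² - 12 ≈ -0.996
  n=3: λ₃ = 13.5π²/2.3198² - 12 ≈ 12.759
Since 1.5π²/2.3198² ≈ 2.751 < 12, λ₁ < 0.
The n=1 mode grows fastest (−λₙ is largest for n=1) → dominates.
Asymptotic: θ ~ c₁ sin(πx/2.3198) e^{9.249t} (exponential growth at rate −λ₁ ≈ 9.249).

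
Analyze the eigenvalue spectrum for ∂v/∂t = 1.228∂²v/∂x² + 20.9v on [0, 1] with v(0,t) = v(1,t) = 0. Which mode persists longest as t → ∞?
Eigenvalues: λₙ = 1.228n²π²/1² - 20.9.
First three modes:
  n=1: λ₁ = 1.228π² - 20.9 ≈ -8.78
  n=2: λ₂ = 4.912π² - 20.9 ≈ 27.579
  n=3: λ₃ = 11.052π² - 20.9 ≈ 88.179
Since 1.228π² ≈ 12.12 < 20.9, λ₁ < 0.
The n=1 mode grows fastest (−λₙ is largest for n=1) → dominates.
Asymptotic: v ~ c₁ sin(πx/1) e^{8.78t} (exponential growth at rate −λ₁ ≈ 8.78).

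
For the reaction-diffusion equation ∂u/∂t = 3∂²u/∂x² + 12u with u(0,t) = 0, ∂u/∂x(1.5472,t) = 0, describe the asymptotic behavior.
u grows unboundedly. Reaction dominates diffusion (r=12 > κπ²/(4L²)≈3.09); solution grows exponentially.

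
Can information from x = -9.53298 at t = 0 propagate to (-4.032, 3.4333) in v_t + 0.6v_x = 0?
No. Only data at x = -6.09198 affects (-4.032, 3.4333). Advection has one-way propagation along characteristics.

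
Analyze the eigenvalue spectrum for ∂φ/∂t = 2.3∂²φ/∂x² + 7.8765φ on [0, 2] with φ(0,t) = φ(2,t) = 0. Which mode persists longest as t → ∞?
Eigenvalues: λₙ = 2.3n²π²/2² - 7.8765.
First three modes:
  n=1: λ₁ = 2.3π²/2² - 7.8765 ≈ -2.201
  n=2: λ₂ = 9.2π²/2² - 7.8765 ≈ 14.824
  n=3: λ₃ = 20.7π²/2² - 7.8765 ≈ 43.199
Since 2.3π²/2² ≈ 5.675 < 7.8765, λ₁ < 0.
The n=1 mode grows fastest (−λₙ is largest for n=1) → dominates.
Asymptotic: φ ~ c₁ sin(πx/2) e^{2.201t} (exponential growth at rate −λ₁ ≈ 2.201).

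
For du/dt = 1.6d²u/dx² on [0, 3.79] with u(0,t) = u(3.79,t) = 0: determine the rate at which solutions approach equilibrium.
Eigenvalues: λₙ = 1.6n²π²/3.79².
First three modes:
  n=1: λ₁ = 1.6π²/3.79² ≈ 1.099
  n=2: λ₂ = 6.4π²/3.79² ≈ 4.397 (4× faster decay)
  n=3: λ₃ = 14.4π²/3.79² ≈ 9.894 (9× faster decay)
As t → ∞, higher modes decay exponentially faster. The n=1 mode dominates: u ~ c₁ sin(πx/3.79) e^{-λ₁t}.
Decay rate: λ₁ = 1.6π²/3.79² ≈ 1.099.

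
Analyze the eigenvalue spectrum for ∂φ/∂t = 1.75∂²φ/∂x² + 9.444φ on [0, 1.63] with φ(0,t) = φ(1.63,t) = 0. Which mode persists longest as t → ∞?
Eigenvalues: λₙ = 1.75n²π²/1.63² - 9.444.
First three modes:
  n=1: λ₁ = 1.75π²/1.63² - 9.444 ≈ -2.943
  n=2: λ₂ = 7π²/1.63² - 9.444 ≈ 16.559
  n=3: λ₃ = 15.75π²/1.63² - 9.444 ≈ 49.063
Since 1.75π²/1.63² ≈ 6.501 < 9.444, λ₁ < 0.
The n=1 mode grows fastest (−λₙ is largest for n=1) → dominates.
Asymptotic: φ ~ c₁ sin(πx/1.63) e^{2.943t} (exponential growth at rate −λ₁ ≈ 2.943).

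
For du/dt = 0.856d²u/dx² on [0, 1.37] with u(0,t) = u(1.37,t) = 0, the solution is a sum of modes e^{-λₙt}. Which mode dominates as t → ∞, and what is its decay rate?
Eigenvalues: λₙ = 0.856n²π²/1.37².
First three modes:
  n=1: λ₁ = 0.856π²/1.37² ≈ 4.501
  n=2: λ₂ = 3.424π²/1.37² ≈ 18.005 (4× faster decay)
  n=3: λ₃ = 7.704π²/1.37² ≈ 40.511 (9× faster decay)
As t → ∞, higher modes decay exponentially faster. The n=1 mode dominates: u ~ c₁ sin(πx/1.37) e^{-λ₁t}.
Decay rate: λ₁ = 0.856π²/1.37² ≈ 4.501.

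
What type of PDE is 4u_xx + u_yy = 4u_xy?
Rewriting in standard form: 4u_xx - 4u_xy + u_yy = 0. With A = 4, B = -4, C = 1, the discriminant is 0. This is a parabolic PDE.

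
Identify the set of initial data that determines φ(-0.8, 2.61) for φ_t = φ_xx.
The entire real line. The heat equation has infinite propagation speed: any initial disturbance instantly affects all points (though exponentially small far away).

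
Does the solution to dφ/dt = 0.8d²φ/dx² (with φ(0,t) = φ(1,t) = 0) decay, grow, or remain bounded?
φ → 0. Heat diffuses out through both boundaries.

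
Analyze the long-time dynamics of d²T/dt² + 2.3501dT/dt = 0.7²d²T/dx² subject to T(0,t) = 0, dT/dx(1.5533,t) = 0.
Long-time behavior: T → 0. Damping (γ=2.3501) dissipates energy; oscillations decay exponentially.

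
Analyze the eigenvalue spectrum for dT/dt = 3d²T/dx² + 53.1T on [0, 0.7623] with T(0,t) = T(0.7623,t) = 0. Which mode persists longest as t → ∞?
Eigenvalues: λₙ = 3n²π²/0.7623² - 53.1.
First three modes:
  n=1: λ₁ = 3π²/0.7623² - 53.1 ≈ -2.147
  n=2: λ₂ = 12π²/0.7623² - 53.1 ≈ 150.712
  n=3: λ₃ = 27π²/0.7623² - 53.1 ≈ 405.476
Since 3π²/0.7623² ≈ 50.953 < 53.1, λ₁ < 0.
The n=1 mode grows fastest (−λₙ is largest for n=1) → dominates.
Asymptotic: T ~ c₁ sin(πx/0.7623) e^{2.147t} (exponential growth at rate −λ₁ ≈ 2.147).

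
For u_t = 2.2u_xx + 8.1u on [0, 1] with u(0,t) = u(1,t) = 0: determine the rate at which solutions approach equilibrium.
Eigenvalues: λₙ = 2.2n²π²/1² - 8.1.
First three modes:
  n=1: λ₁ = 2.2π² - 8.1 ≈ 13.613
  n=2: λ₂ = 8.8π² - 8.1 ≈ 78.753
  n=3: λ₃ = 19.8π² - 8.1 ≈ 187.318
Since 2.2π² ≈ 21.713 > 8.1, all λₙ > 0.
The n=1 mode decays slowest → dominates as t → ∞.
Asymptotic: u ~ c₁ sin(πx/1) e^{-λ₁t} with decay rate λ₁ ≈ 13.613.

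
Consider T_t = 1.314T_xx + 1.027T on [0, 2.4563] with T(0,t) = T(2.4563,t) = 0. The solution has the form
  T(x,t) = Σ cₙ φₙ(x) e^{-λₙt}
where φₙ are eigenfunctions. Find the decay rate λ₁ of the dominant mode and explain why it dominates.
Eigenvalues: λₙ = 1.314n²π²/2.4563² - 1.027.
First three modes:
  n=1: λ₁ = 1.314π²/2.4563² - 1.027 ≈ 1.122
  n=2: λ₂ = 5.256π²/2.4563² - 1.027 ≈ 7.571
  n=3: λ₃ = 11.826π²/2.4563² - 1.027 ≈ 18.318
Since 1.314π²/2.4563² ≈ 2.149 > 1.027, all λₙ > 0.
The n=1 mode decays slowest → dominates as t → ∞.
Asymptotic: T ~ c₁ sin(πx/2.4563) e^{-λ₁t} with decay rate λ₁ ≈ 1.122.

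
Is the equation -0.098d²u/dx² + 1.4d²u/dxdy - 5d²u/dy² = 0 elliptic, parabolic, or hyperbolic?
Computing B² - 4AC with A = -0.098, B = 1.4, C = -5: discriminant = 0 (zero). Answer: parabolic.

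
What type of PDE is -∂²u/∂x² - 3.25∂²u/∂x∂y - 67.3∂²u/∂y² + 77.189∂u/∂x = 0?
With A = -1, B = -3.25, C = -67.3, the discriminant is -258.6375. This is an elliptic PDE.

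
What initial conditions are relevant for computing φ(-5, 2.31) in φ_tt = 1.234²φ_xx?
Domain of dependence: [-7.85054, -2.14946]. Signals travel at speed 1.234, so data within |x - -5| ≤ 1.234·2.31 = 2.85054 can reach the point.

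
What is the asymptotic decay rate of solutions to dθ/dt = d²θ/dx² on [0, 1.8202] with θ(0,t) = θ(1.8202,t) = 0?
Eigenvalues: λₙ = n²π²/1.8202².
First three modes:
  n=1: λ₁ = π²/1.8202² ≈ 2.979
  n=2: λ₂ = 4π²/1.8202² ≈ 11.916 (4× faster decay)
  n=3: λ₃ = 9π²/1.8202² ≈ 26.81 (9× faster decay)
As t → ∞, higher modes decay exponentially faster. The n=1 mode dominates: θ ~ c₁ sin(πx/1.8202) e^{-λ₁t}.
Decay rate: λ₁ = π²/1.8202² ≈ 2.979.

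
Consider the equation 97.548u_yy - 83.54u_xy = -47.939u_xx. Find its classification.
Rewriting in standard form: 47.939u_xx - 83.54u_xy + 97.548u_yy = 0. Elliptic. (A = 47.939, B = -83.54, C = 97.548 gives B² - 4AC = -11726.482688.)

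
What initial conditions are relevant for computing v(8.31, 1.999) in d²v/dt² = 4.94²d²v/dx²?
Domain of dependence: [-1.56506, 18.18506]. Signals travel at speed 4.94, so data within |x - 8.31| ≤ 4.94·1.999 = 9.87506 can reach the point.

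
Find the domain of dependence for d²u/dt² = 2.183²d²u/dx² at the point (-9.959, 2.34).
Domain of dependence: [-15.06722, -4.85078]. Signals travel at speed 2.183, so data within |x - -9.959| ≤ 2.183·2.34 = 5.10822 can reach the point.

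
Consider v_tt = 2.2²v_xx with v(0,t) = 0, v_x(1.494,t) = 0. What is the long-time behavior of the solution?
As t → ∞, v oscillates (no decay). Energy is conserved; the solution oscillates indefinitely as standing waves.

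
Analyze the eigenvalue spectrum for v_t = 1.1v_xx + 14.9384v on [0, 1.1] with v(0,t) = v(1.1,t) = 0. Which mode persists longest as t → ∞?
Eigenvalues: λₙ = 1.1n²π²/1.1² - 14.9384.
First three modes:
  n=1: λ₁ = 1.1π²/1.1² - 14.9384 ≈ -5.966
  n=2: λ₂ = 4.4π²/1.1² - 14.9384 ≈ 20.951
  n=3: λ₃ = 9.9π²/1.1² - 14.9384 ≈ 65.813
Since 1.1π²/1.1² ≈ 8.972 < 14.9384, λ₁ < 0.
The n=1 mode grows fastest (−λₙ is largest for n=1) → dominates.
Asymptotic: v ~ c₁ sin(πx/1.1) e^{5.966t} (exponential growth at rate −λ₁ ≈ 5.966).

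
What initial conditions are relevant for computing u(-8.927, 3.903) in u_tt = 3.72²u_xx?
Domain of dependence: [-23.44616, 5.59216]. Signals travel at speed 3.72, so data within |x - -8.927| ≤ 3.72·3.903 = 14.51916 can reach the point.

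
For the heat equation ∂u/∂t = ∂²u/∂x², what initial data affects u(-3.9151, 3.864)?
The entire real line. The heat equation has infinite propagation speed: any initial disturbance instantly affects all points (though exponentially small far away).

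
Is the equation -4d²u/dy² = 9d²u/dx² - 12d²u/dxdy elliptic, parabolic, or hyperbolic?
Rewriting in standard form: -9d²u/dx² + 12d²u/dxdy - 4d²u/dy² = 0. Computing B² - 4AC with A = -9, B = 12, C = -4: discriminant = 0 (zero). Answer: parabolic.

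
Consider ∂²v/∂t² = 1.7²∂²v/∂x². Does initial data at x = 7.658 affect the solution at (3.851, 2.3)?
Yes. The domain of dependence is [-0.059, 7.761], and 7.658 ∈ [-0.059, 7.761].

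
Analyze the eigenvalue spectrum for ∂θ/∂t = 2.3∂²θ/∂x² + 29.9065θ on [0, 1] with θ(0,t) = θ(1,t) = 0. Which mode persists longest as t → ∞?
Eigenvalues: λₙ = 2.3n²π²/1² - 29.9065.
First three modes:
  n=1: λ₁ = 2.3π² - 29.9065 ≈ -7.206
  n=2: λ₂ = 9.2π² - 29.9065 ≈ 60.894
  n=3: λ₃ = 20.7π² - 29.9065 ≈ 174.394
Since 2.3π² ≈ 22.7 < 29.9065, λ₁ < 0.
The n=1 mode grows fastest (−λₙ is largest for n=1) → dominates.
Asymptotic: θ ~ c₁ sin(πx/1) e^{7.206t} (exponential growth at rate −λ₁ ≈ 7.206).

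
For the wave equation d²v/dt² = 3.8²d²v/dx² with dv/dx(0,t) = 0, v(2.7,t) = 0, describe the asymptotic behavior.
v oscillates (no decay). Energy is conserved; the solution oscillates indefinitely as standing waves.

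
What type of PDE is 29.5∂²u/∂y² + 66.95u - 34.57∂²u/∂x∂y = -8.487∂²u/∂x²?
Rewriting in standard form: 8.487∂²u/∂x² - 34.57∂²u/∂x∂y + 29.5∂²u/∂y² + 66.95u = 0. With A = 8.487, B = -34.57, C = 29.5, the discriminant is 193.6189. This is a hyperbolic PDE.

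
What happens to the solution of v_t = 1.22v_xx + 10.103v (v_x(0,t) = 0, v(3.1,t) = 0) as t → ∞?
v grows unboundedly. Reaction dominates diffusion (r=10.103 > κπ²/(4L²)≈0.31); solution grows exponentially.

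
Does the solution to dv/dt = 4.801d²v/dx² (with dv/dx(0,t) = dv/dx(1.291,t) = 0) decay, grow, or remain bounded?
v → constant (steady state). Heat is conserved (no flux at boundaries); solution approaches the spatial average.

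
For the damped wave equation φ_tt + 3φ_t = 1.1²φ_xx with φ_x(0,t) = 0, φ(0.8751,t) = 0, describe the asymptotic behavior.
φ → 0. Damping (γ=3) dissipates energy; oscillations decay exponentially.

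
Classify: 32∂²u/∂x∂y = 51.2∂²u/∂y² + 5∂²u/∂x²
Rewriting in standard form: -5∂²u/∂x² + 32∂²u/∂x∂y - 51.2∂²u/∂y² = 0. Parabolic (discriminant = 0).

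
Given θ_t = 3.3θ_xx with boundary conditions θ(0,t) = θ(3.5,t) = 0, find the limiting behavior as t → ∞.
θ → 0. Heat diffuses out through both boundaries.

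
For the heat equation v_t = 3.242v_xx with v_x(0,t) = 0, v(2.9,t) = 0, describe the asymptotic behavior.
v → 0. Heat escapes through the Dirichlet boundary.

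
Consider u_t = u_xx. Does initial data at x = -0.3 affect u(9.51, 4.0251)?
Yes, for any finite x. The heat equation has infinite propagation speed, so all initial data affects all points at any t > 0.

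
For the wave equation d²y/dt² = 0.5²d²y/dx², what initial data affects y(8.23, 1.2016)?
Domain of dependence: [7.6292, 8.8308]. Signals travel at speed 0.5, so data within |x - 8.23| ≤ 0.5·1.2016 = 0.6008 can reach the point.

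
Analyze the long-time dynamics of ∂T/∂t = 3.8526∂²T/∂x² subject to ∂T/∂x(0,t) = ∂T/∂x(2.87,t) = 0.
Long-time behavior: T → constant (steady state). Heat is conserved (no flux at boundaries); solution approaches the spatial average.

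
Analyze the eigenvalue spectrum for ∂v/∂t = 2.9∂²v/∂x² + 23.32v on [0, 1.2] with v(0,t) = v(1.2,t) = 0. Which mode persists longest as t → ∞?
Eigenvalues: λₙ = 2.9n²π²/1.2² - 23.32.
First three modes:
  n=1: λ₁ = 2.9π²/1.2² - 23.32 ≈ -3.444
  n=2: λ₂ = 11.6π²/1.2² - 23.32 ≈ 56.185
  n=3: λ₃ = 26.1π²/1.2² - 23.32 ≈ 155.567
Since 2.9π²/1.2² ≈ 19.876 < 23.32, λ₁ < 0.
The n=1 mode grows fastest (−λₙ is largest for n=1) → dominates.
Asymptotic: v ~ c₁ sin(πx/1.2) e^{3.444t} (exponential growth at rate −λ₁ ≈ 3.444).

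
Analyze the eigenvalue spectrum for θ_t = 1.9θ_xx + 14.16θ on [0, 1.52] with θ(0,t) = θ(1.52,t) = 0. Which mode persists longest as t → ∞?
Eigenvalues: λₙ = 1.9n²π²/1.52² - 14.16.
First three modes:
  n=1: λ₁ = 1.9π²/1.52² - 14.16 ≈ -6.044
  n=2: λ₂ = 7.6π²/1.52² - 14.16 ≈ 18.306
  n=3: λ₃ = 17.1π²/1.52² - 14.16 ≈ 58.888
Since 1.9π²/1.52² ≈ 8.116 < 14.16, λ₁ < 0.
The n=1 mode grows fastest (−λₙ is largest for n=1) → dominates.
Asymptotic: θ ~ c₁ sin(πx/1.52) e^{6.044t} (exponential growth at rate −λ₁ ≈ 6.044).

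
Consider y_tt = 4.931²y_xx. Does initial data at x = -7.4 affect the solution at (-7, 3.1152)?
Yes. The domain of dependence is [-22.3610512, 8.3610512], and -7.4 ∈ [-22.3610512, 8.3610512].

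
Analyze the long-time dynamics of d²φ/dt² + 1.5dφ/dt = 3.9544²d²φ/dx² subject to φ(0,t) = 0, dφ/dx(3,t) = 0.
Long-time behavior: φ → 0. Damping (γ=1.5) dissipates energy; oscillations decay exponentially.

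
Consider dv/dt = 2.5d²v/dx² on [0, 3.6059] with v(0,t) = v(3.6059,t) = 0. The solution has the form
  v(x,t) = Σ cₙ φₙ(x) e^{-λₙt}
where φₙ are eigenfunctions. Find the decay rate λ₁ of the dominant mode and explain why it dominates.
Eigenvalues: λₙ = 2.5n²π²/3.6059².
First three modes:
  n=1: λ₁ = 2.5π²/3.6059² ≈ 1.898
  n=2: λ₂ = 10π²/3.6059² ≈ 7.591 (4× faster decay)
  n=3: λ₃ = 22.5π²/3.6059² ≈ 17.079 (9× faster decay)
As t → ∞, higher modes decay exponentially faster. The n=1 mode dominates: v ~ c₁ sin(πx/3.6059) e^{-λ₁t}.
Decay rate: λ₁ = 2.5π²/3.6059² ≈ 1.898.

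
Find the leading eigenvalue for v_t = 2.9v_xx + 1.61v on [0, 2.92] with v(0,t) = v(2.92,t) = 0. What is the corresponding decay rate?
Eigenvalues: λₙ = 2.9n²π²/2.92² - 1.61.
First three modes:
  n=1: λ₁ = 2.9π²/2.92² - 1.61 ≈ 1.747
  n=2: λ₂ = 11.6π²/2.92² - 1.61 ≈ 11.817
  n=3: λ₃ = 26.1π²/2.92² - 1.61 ≈ 28.602
Since 2.9π²/2.92² ≈ 3.357 > 1.61, all λₙ > 0.
The n=1 mode decays slowest → dominates as t → ∞.
Asymptotic: v ~ c₁ sin(πx/2.92) e^{-λ₁t} with decay rate λ₁ ≈ 1.747.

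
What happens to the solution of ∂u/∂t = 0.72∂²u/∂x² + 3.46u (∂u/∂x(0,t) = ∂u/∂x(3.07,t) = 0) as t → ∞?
u grows unboundedly. With Neumann BCs the constant mode has diffusion eigenvalue 0, so any r > 0 makes it grow like e^(3.46t); solution grows exponentially.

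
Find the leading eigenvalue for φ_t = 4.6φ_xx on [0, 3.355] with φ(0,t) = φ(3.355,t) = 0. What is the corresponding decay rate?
Eigenvalues: λₙ = 4.6n²π²/3.355².
First three modes:
  n=1: λ₁ = 4.6π²/3.355² ≈ 4.033
  n=2: λ₂ = 18.4π²/3.355² ≈ 16.134 (4× faster decay)
  n=3: λ₃ = 41.4π²/3.355² ≈ 36.301 (9× faster decay)
As t → ∞, higher modes decay exponentially faster. The n=1 mode dominates: φ ~ c₁ sin(πx/3.355) e^{-λ₁t}.
Decay rate: λ₁ = 4.6π²/3.355² ≈ 4.033.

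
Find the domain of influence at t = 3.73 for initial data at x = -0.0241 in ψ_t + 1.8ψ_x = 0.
At x = 6.6899. The characteristic carries data from (-0.0241, 0) to (6.6899, 3.73).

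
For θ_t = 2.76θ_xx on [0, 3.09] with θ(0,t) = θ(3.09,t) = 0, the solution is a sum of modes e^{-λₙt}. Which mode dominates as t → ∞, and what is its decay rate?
Eigenvalues: λₙ = 2.76n²π²/3.09².
First three modes:
  n=1: λ₁ = 2.76π²/3.09² ≈ 2.853
  n=2: λ₂ = 11.04π²/3.09² ≈ 11.412 (4× faster decay)
  n=3: λ₃ = 24.84π²/3.09² ≈ 25.676 (9× faster decay)
As t → ∞, higher modes decay exponentially faster. The n=1 mode dominates: θ ~ c₁ sin(πx/3.09) e^{-λ₁t}.
Decay rate: λ₁ = 2.76π²/3.09² ≈ 2.853.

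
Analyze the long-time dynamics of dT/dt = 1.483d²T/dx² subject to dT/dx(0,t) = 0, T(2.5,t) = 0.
Long-time behavior: T → 0. Heat escapes through the Dirichlet boundary.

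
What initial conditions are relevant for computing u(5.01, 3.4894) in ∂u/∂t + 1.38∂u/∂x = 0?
A single point: x = 0.194628. The characteristic through (5.01, 3.4894) is x - 1.38t = const, so x = 5.01 - 1.38·3.4894 = 0.194628.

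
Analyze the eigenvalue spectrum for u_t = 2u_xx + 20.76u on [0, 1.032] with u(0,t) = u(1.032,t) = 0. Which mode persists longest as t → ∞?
Eigenvalues: λₙ = 2n²π²/1.032² - 20.76.
First three modes:
  n=1: λ₁ = 2π²/1.032² - 20.76 ≈ -2.226
  n=2: λ₂ = 8π²/1.032² - 20.76 ≈ 53.376
  n=3: λ₃ = 18π²/1.032² - 20.76 ≈ 146.046
Since 2π²/1.032² ≈ 18.534 < 20.76, λ₁ < 0.
The n=1 mode grows fastest (−λₙ is largest for n=1) → dominates.
Asymptotic: u ~ c₁ sin(πx/1.032) e^{2.226t} (exponential growth at rate −λ₁ ≈ 2.226).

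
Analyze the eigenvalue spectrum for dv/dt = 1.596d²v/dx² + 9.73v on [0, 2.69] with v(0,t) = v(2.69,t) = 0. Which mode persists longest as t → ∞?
Eigenvalues: λₙ = 1.596n²π²/2.69² - 9.73.
First three modes:
  n=1: λ₁ = 1.596π²/2.69² - 9.73 ≈ -7.553
  n=2: λ₂ = 6.384π²/2.69² - 9.73 ≈ -1.023
  n=3: λ₃ = 14.364π²/2.69² - 9.73 ≈ 9.862
Since 1.596π²/2.69² ≈ 2.177 < 9.73, λ₁ < 0.
The n=1 mode grows fastest (−λₙ is largest for n=1) → dominates.
Asymptotic: v ~ c₁ sin(πx/2.69) e^{7.553t} (exponential growth at rate −λ₁ ≈ 7.553).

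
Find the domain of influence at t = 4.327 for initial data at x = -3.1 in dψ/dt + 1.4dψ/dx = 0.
At x = 2.9578. The characteristic carries data from (-3.1, 0) to (2.9578, 4.327).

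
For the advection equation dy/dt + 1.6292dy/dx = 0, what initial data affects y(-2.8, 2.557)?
A single point: x = -6.9658644. The characteristic through (-2.8, 2.557) is x - 1.6292t = const, so x = -2.8 - 1.6292·2.557 = -6.9658644.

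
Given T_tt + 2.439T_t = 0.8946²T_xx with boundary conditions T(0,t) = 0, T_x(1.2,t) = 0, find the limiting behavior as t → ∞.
T → 0. Damping (γ=2.439) dissipates energy; oscillations decay exponentially.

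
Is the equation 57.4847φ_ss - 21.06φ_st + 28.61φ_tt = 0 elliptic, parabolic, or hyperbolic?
Computing B² - 4AC with A = 57.4847, B = -21.06, C = 28.61: discriminant = -6135.025468 (negative). Answer: elliptic.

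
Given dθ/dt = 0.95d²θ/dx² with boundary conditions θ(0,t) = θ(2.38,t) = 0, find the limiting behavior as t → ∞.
θ → 0. Heat diffuses out through both boundaries.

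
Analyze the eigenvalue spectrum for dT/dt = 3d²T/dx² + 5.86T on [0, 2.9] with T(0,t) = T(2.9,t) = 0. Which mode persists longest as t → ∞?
Eigenvalues: λₙ = 3n²π²/2.9² - 5.86.
First three modes:
  n=1: λ₁ = 3π²/2.9² - 5.86 ≈ -2.339
  n=2: λ₂ = 12π²/2.9² - 5.86 ≈ 8.223
  n=3: λ₃ = 27π²/2.9² - 5.86 ≈ 25.826
Since 3π²/2.9² ≈ 3.521 < 5.86, λ₁ < 0.
The n=1 mode grows fastest (−λₙ is largest for n=1) → dominates.
Asymptotic: T ~ c₁ sin(πx/2.9) e^{2.339t} (exponential growth at rate −λ₁ ≈ 2.339).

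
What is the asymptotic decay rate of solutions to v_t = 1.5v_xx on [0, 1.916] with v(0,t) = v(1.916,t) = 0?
Eigenvalues: λₙ = 1.5n²π²/1.916².
First three modes:
  n=1: λ₁ = 1.5π²/1.916² ≈ 4.033
  n=2: λ₂ = 6π²/1.916² ≈ 16.131 (4× faster decay)
  n=3: λ₃ = 13.5π²/1.916² ≈ 36.295 (9× faster decay)
As t → ∞, higher modes decay exponentially faster. The n=1 mode dominates: v ~ c₁ sin(πx/1.916) e^{-λ₁t}.
Decay rate: λ₁ = 1.5π²/1.916² ≈ 4.033.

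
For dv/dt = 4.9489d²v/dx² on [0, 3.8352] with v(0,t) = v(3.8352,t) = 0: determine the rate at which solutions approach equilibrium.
Eigenvalues: λₙ = 4.9489n²π²/3.8352².
First three modes:
  n=1: λ₁ = 4.9489π²/3.8352² ≈ 3.321
  n=2: λ₂ = 19.7956π²/3.8352² ≈ 13.283 (4× faster decay)
  n=3: λ₃ = 44.5401π²/3.8352² ≈ 29.886 (9× faster decay)
As t → ∞, higher modes decay exponentially faster. The n=1 mode dominates: v ~ c₁ sin(πx/3.8352) e^{-λ₁t}.
Decay rate: λ₁ = 4.9489π²/3.8352² ≈ 3.321.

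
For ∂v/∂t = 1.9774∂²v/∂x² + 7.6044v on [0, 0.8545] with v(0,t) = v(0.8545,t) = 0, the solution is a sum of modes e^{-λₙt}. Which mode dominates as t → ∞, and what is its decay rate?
Eigenvalues: λₙ = 1.9774n²π²/0.8545² - 7.6044.
First three modes:
  n=1: λ₁ = 1.9774π²/0.8545² - 7.6044 ≈ 19.124
  n=2: λ₂ = 7.9096π²/0.8545² - 7.6044 ≈ 99.309
  n=3: λ₃ = 17.7966π²/0.8545² - 7.6044 ≈ 232.95
Since 1.9774π²/0.8545² ≈ 26.728 > 7.6044, all λₙ > 0.
The n=1 mode decays slowest → dominates as t → ∞.
Asymptotic: v ~ c₁ sin(πx/0.8545) e^{-λ₁t} with decay rate λ₁ ≈ 19.124.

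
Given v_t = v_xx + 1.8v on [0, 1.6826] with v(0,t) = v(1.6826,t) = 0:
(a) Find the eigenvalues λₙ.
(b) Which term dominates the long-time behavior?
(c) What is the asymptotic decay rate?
Eigenvalues: λₙ = n²π²/1.6826² - 1.8.
First three modes:
  n=1: λ₁ = π²/1.6826² - 1.8 ≈ 1.686
  n=2: λ₂ = 4π²/1.6826² - 1.8 ≈ 12.144
  n=3: λ₃ = 9π²/1.6826² - 1.8 ≈ 29.575
Since π²/1.6826² ≈ 3.486 > 1.8, all λₙ > 0.
The n=1 mode decays slowest → dominates as t → ∞.
Asymptotic: v ~ c₁ sin(πx/1.6826) e^{-λ₁t} with decay rate λ₁ ≈ 1.686.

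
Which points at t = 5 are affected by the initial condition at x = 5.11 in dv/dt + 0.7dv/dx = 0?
At x = 8.61. The characteristic carries data from (5.11, 0) to (8.61, 5).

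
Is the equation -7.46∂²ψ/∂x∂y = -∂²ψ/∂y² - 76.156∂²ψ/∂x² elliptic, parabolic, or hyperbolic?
Rewriting in standard form: 76.156∂²ψ/∂x² - 7.46∂²ψ/∂x∂y + ∂²ψ/∂y² = 0. Computing B² - 4AC with A = 76.156, B = -7.46, C = 1: discriminant = -248.9724 (negative). Answer: elliptic.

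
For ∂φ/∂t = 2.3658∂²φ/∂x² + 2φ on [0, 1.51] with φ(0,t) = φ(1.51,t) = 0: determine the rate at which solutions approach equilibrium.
Eigenvalues: λₙ = 2.3658n²π²/1.51² - 2.
First three modes:
  n=1: λ₁ = 2.3658π²/1.51² - 2 ≈ 8.241
  n=2: λ₂ = 9.4632π²/1.51² - 2 ≈ 38.962
  n=3: λ₃ = 21.2922π²/1.51² - 2 ≈ 90.165
Since 2.3658π²/1.51² ≈ 10.241 > 2, all λₙ > 0.
The n=1 mode decays slowest → dominates as t → ∞.
Asymptotic: φ ~ c₁ sin(πx/1.51) e^{-λ₁t} with decay rate λ₁ ≈ 8.241.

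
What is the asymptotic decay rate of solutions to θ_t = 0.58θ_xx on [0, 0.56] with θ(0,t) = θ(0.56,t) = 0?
Eigenvalues: λₙ = 0.58n²π²/0.56².
First three modes:
  n=1: λ₁ = 0.58π²/0.56² ≈ 18.254
  n=2: λ₂ = 2.32π²/0.56² ≈ 73.015 (4× faster decay)
  n=3: λ₃ = 5.22π²/0.56² ≈ 164.284 (9× faster decay)
As t → ∞, higher modes decay exponentially faster. The n=1 mode dominates: θ ~ c₁ sin(πx/0.56) e^{-λ₁t}.
Decay rate: λ₁ = 0.58π²/0.56² ≈ 18.254.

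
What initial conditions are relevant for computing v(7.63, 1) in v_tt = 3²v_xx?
Domain of dependence: [4.63, 10.63]. Signals travel at speed 3, so data within |x - 7.63| ≤ 3·1 = 3 can reach the point.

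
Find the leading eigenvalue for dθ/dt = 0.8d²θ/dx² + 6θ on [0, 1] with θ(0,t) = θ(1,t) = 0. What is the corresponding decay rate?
Eigenvalues: λₙ = 0.8n²π²/1² - 6.
First three modes:
  n=1: λ₁ = 0.8π² - 6 ≈ 1.896
  n=2: λ₂ = 3.2π² - 6 ≈ 25.583
  n=3: λ₃ = 7.2π² - 6 ≈ 65.061
Since 0.8π² ≈ 7.896 > 6, all λₙ > 0.
The n=1 mode decays slowest → dominates as t → ∞.
Asymptotic: θ ~ c₁ sin(πx/1) e^{-λ₁t} with decay rate λ₁ ≈ 1.896.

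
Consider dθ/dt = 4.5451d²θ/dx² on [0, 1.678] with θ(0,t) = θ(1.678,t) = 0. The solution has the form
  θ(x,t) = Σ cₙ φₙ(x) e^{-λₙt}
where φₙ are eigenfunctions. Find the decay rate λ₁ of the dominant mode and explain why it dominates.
Eigenvalues: λₙ = 4.5451n²π²/1.678².
First three modes:
  n=1: λ₁ = 4.5451π²/1.678² ≈ 15.932
  n=2: λ₂ = 18.1804π²/1.678² ≈ 63.726 (4× faster decay)
  n=3: λ₃ = 40.9059π²/1.678² ≈ 143.384 (9× faster decay)
As t → ∞, higher modes decay exponentially faster. The n=1 mode dominates: θ ~ c₁ sin(πx/1.678) e^{-λ₁t}.
Decay rate: λ₁ = 4.5451π²/1.678² ≈ 15.932.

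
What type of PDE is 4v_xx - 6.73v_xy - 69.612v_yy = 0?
With A = 4, B = -6.73, C = -69.612, the discriminant is 1159.0849. This is a hyperbolic PDE.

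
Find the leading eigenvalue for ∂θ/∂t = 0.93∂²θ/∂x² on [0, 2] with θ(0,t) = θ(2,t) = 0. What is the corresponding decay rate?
Eigenvalues: λₙ = 0.93n²π²/2².
First three modes:
  n=1: λ₁ = 0.93π²/2² ≈ 2.295
  n=2: λ₂ = 3.72π²/2² ≈ 9.179 (4× faster decay)
  n=3: λ₃ = 8.37π²/2² ≈ 20.652 (9× faster decay)
As t → ∞, higher modes decay exponentially faster. The n=1 mode dominates: θ ~ c₁ sin(πx/2) e^{-λ₁t}.
Decay rate: λ₁ = 0.93π²/2² ≈ 2.295.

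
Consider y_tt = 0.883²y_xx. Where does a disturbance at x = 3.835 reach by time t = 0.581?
Domain of influence: [3.321977, 4.348023]. Data at x = 3.835 spreads outward at speed 0.883.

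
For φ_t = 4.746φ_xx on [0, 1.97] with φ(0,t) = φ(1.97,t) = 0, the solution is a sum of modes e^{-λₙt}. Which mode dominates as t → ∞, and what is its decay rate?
Eigenvalues: λₙ = 4.746n²π²/1.97².
First three modes:
  n=1: λ₁ = 4.746π²/1.97² ≈ 12.07
  n=2: λ₂ = 18.984π²/1.97² ≈ 48.279 (4× faster decay)
  n=3: λ₃ = 42.714π²/1.97² ≈ 108.627 (9× faster decay)
As t → ∞, higher modes decay exponentially faster. The n=1 mode dominates: φ ~ c₁ sin(πx/1.97) e^{-λ₁t}.
Decay rate: λ₁ = 4.746π²/1.97² ≈ 12.07.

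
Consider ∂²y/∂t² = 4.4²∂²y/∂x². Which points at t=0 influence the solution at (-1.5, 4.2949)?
Domain of dependence: [-20.39756, 17.39756]. Signals travel at speed 4.4, so data within |x - -1.5| ≤ 4.4·4.2949 = 18.89756 can reach the point.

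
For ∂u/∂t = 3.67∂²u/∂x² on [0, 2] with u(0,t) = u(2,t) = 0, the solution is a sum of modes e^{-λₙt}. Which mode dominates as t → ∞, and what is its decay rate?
Eigenvalues: λₙ = 3.67n²π²/2².
First three modes:
  n=1: λ₁ = 3.67π²/2² ≈ 9.055
  n=2: λ₂ = 14.68π²/2² ≈ 36.221 (4× faster decay)
  n=3: λ₃ = 33.03π²/2² ≈ 81.498 (9× faster decay)
As t → ∞, higher modes decay exponentially faster. The n=1 mode dominates: u ~ c₁ sin(πx/2) e^{-λ₁t}.
Decay rate: λ₁ = 3.67π²/2² ≈ 9.055.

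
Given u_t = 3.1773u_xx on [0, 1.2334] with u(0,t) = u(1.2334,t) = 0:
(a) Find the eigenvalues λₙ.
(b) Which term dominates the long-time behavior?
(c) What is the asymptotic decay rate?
Eigenvalues: λₙ = 3.1773n²π²/1.2334².
First three modes:
  n=1: λ₁ = 3.1773π²/1.2334² ≈ 20.613
  n=2: λ₂ = 12.7092π²/1.2334² ≈ 82.454 (4× faster decay)
  n=3: λ₃ = 28.5957π²/1.2334² ≈ 185.521 (9× faster decay)
As t → ∞, higher modes decay exponentially faster. The n=1 mode dominates: u ~ c₁ sin(πx/1.2334) e^{-λ₁t}.
Decay rate: λ₁ = 3.1773π²/1.2334² ≈ 20.613.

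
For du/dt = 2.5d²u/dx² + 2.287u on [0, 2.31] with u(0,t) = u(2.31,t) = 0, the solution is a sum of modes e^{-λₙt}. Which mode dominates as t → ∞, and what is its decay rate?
Eigenvalues: λₙ = 2.5n²π²/2.31² - 2.287.
First three modes:
  n=1: λ₁ = 2.5π²/2.31² - 2.287 ≈ 2.337
  n=2: λ₂ = 10π²/2.31² - 2.287 ≈ 16.209
  n=3: λ₃ = 22.5π²/2.31² - 2.287 ≈ 39.329
Since 2.5π²/2.31² ≈ 4.624 > 2.287, all λₙ > 0.
The n=1 mode decays slowest → dominates as t → ∞.
Asymptotic: u ~ c₁ sin(πx/2.31) e^{-λ₁t} with decay rate λ₁ ≈ 2.337.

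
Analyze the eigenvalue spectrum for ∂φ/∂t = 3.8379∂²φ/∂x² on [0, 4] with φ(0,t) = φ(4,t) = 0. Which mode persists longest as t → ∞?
Eigenvalues: λₙ = 3.8379n²π²/4².
First three modes:
  n=1: λ₁ = 3.8379π²/4² ≈ 2.367
  n=2: λ₂ = 15.3516π²/4² ≈ 9.47 (4× faster decay)
  n=3: λ₃ = 34.5411π²/4² ≈ 21.307 (9× faster decay)
As t → ∞, higher modes decay exponentially faster. The n=1 mode dominates: φ ~ c₁ sin(πx/4) e^{-λ₁t}.
Decay rate: λ₁ = 3.8379π²/4² ≈ 2.367.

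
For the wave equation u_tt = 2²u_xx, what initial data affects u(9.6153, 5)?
Domain of dependence: [-0.3847, 19.6153]. Signals travel at speed 2, so data within |x - 9.6153| ≤ 2·5 = 10 can reach the point.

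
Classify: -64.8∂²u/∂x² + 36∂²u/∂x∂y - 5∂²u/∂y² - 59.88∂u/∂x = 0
Parabolic (discriminant = 0).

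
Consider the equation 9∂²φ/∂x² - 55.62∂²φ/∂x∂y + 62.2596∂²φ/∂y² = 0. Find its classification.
Hyperbolic. (A = 9, B = -55.62, C = 62.2596 gives B² - 4AC = 852.2388.)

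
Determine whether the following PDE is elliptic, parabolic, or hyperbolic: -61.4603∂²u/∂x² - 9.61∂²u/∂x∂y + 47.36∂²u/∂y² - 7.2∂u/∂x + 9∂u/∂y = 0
Coefficients: A = -61.4603, B = -9.61, C = 47.36. B² - 4AC = 11735.391332, which is positive, so the equation is hyperbolic.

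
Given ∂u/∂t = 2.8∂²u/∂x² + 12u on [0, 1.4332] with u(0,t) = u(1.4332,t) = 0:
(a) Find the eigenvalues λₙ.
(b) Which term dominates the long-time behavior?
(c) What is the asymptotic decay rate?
Eigenvalues: λₙ = 2.8n²π²/1.4332² - 12.
First three modes:
  n=1: λ₁ = 2.8π²/1.4332² - 12 ≈ 1.454
  n=2: λ₂ = 11.2π²/1.4332² - 12 ≈ 41.815
  n=3: λ₃ = 25.2π²/1.4332² - 12 ≈ 109.084
Since 2.8π²/1.4332² ≈ 13.454 > 12, all λₙ > 0.
The n=1 mode decays slowest → dominates as t → ∞.
Asymptotic: u ~ c₁ sin(πx/1.4332) e^{-λ₁t} with decay rate λ₁ ≈ 1.454.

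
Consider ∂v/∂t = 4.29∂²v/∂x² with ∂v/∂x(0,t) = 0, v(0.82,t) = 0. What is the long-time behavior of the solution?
As t → ∞, v → 0. Heat escapes through the Dirichlet boundary.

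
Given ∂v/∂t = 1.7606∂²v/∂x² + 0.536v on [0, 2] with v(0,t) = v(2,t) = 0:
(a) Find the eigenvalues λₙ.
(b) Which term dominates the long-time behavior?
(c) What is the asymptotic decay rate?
Eigenvalues: λₙ = 1.7606n²π²/2² - 0.536.
First three modes:
  n=1: λ₁ = 1.7606π²/2² - 0.536 ≈ 3.808
  n=2: λ₂ = 7.0424π²/2² - 0.536 ≈ 16.84
  n=3: λ₃ = 15.8454π²/2² - 0.536 ≈ 38.561
Since 1.7606π²/2² ≈ 4.344 > 0.536, all λₙ > 0.
The n=1 mode decays slowest → dominates as t → ∞.
Asymptotic: v ~ c₁ sin(πx/2) e^{-λ₁t} with decay rate λ₁ ≈ 3.808.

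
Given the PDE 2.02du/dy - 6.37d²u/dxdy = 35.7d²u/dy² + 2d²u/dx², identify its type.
Rewriting in standard form: -2d²u/dx² - 6.37d²u/dxdy - 35.7d²u/dy² + 2.02du/dy = 0. The second-order coefficients are A = -2, B = -6.37, C = -35.7. Since B² - 4AC = -245.0231 < 0, this is an elliptic PDE.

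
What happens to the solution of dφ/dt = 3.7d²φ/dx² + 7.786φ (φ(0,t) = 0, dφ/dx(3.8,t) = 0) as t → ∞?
φ grows unboundedly. Reaction dominates diffusion (r=7.786 > κπ²/(4L²)≈0.63); solution grows exponentially.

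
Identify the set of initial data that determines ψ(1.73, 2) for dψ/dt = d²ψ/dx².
The entire real line. The heat equation has infinite propagation speed: any initial disturbance instantly affects all points (though exponentially small far away).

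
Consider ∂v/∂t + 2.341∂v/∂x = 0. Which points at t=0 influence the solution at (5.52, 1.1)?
A single point: x = 2.9449. The characteristic through (5.52, 1.1) is x - 2.341t = const, so x = 5.52 - 2.341·1.1 = 2.9449.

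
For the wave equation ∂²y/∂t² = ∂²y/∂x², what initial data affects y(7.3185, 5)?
Domain of dependence: [2.3185, 12.3185]. Signals travel at speed 1, so data within |x - 7.3185| ≤ 1·5 = 5 can reach the point.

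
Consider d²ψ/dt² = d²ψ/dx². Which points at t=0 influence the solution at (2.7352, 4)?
Domain of dependence: [-1.2648, 6.7352]. Signals travel at speed 1, so data within |x - 2.7352| ≤ 1·4 = 4 can reach the point.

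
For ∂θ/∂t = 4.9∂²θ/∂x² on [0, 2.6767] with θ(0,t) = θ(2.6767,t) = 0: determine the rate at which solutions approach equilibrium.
Eigenvalues: λₙ = 4.9n²π²/2.6767².
First three modes:
  n=1: λ₁ = 4.9π²/2.6767² ≈ 6.75
  n=2: λ₂ = 19.6π²/2.6767² ≈ 27 (4× faster decay)
  n=3: λ₃ = 44.1π²/2.6767² ≈ 60.749 (9× faster decay)
As t → ∞, higher modes decay exponentially faster. The n=1 mode dominates: θ ~ c₁ sin(πx/2.6767) e^{-λ₁t}.
Decay rate: λ₁ = 4.9π²/2.6767² ≈ 6.75.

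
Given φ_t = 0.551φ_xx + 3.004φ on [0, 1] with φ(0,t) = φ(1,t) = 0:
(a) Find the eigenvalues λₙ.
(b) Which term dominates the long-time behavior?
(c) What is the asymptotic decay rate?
Eigenvalues: λₙ = 0.551n²π²/1² - 3.004.
First three modes:
  n=1: λ₁ = 0.551π² - 3.004 ≈ 2.434
  n=2: λ₂ = 2.204π² - 3.004 ≈ 18.749
  n=3: λ₃ = 4.959π² - 3.004 ≈ 45.939
Since 0.551π² ≈ 5.438 > 3.004, all λₙ > 0.
The n=1 mode decays slowest → dominates as t → ∞.
Asymptotic: φ ~ c₁ sin(πx/1) e^{-λ₁t} with decay rate λ₁ ≈ 2.434.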